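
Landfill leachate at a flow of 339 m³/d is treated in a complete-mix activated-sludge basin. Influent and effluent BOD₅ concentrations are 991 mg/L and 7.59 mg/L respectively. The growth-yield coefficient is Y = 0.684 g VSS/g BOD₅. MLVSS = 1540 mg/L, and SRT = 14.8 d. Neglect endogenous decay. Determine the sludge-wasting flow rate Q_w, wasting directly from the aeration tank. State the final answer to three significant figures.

Q_w ≈ 148 m³/d

Biomass mass balance (decay neglected): V·X = Y·Q·(S₀ − S)·θ_c, so V = 0.684 × 339 × (991 − 7.59) × 14.8 / 1540 = 2191 m³.
With mixed-liquor wasting, θ_c = V/Q_w, so Q_w = V/θ_c = 2191/14.8 = 148.1 m³/d.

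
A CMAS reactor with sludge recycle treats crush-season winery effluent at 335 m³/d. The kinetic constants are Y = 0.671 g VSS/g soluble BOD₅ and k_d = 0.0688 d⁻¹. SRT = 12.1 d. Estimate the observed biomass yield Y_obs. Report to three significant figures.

Y_obs ≈ 0.366 g VSS/g soluble BOD₅

Observed yield with endogenous decay: Y_obs = Y / (1 + k_d·θ_c) = 0.671 / (1 + 0.0688 × 12.1) = 0.671 / 1.832 = 0.3662 g VSS/g soluble BOD₅.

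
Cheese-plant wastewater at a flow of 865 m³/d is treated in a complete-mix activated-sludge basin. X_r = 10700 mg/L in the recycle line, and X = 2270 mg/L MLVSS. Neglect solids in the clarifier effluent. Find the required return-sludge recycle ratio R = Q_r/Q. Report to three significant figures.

R ≈ 0.269

Solids balance on the clarifier gives (1+R)X = R·X_r, so R = X/(X_r − X) = 2270 / (10700 − 2270) = 0.2693.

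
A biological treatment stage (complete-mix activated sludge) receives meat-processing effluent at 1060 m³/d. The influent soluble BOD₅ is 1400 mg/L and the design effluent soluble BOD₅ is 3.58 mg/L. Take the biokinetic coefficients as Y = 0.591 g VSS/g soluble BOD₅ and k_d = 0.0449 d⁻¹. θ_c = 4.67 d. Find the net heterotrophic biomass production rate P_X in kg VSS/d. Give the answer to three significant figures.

P_X ≈ 723 kg VSS/d

The observed yield is Y_obs = Y/(1 + k_d·θ_c) = 0.591 / (1 + 0.0449 × 4.67) = 0.591 / 1.210 = 0.4886 g VSS per g soluble BOD₅ removed.
Q·(S₀ − S) = 1060 × (1400 − 3.58) × 10⁻³ = 1480 kg/d removed.
P_X = Y_obs · Q(S₀ − S) = 0.4886 × 1480 = 723.2 kg VSS/d.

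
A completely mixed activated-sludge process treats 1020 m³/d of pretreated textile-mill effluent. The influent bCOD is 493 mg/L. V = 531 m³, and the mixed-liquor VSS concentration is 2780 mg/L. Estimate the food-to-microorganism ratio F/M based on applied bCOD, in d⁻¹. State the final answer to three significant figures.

F/M = Q·S₀ / (V·X) = 1020 × 493 / (531.0 × 2780) = 0.3406 g bCOD·(g VSS·d)⁻¹.

F/M ≈ 0.341 d⁻¹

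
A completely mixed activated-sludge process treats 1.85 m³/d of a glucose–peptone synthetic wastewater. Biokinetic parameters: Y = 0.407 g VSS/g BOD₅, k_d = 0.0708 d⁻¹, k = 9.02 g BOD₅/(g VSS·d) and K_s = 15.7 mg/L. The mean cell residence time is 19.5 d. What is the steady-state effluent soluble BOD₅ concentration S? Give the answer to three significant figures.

Effluent substrate depends only on kinetics and SRT: S = K_s(1 + k_d θ_c) / [θ_c(Yk − k_d) − 1] = 15.7 × (1 + 0.0708 × 19.5) / [19.5 × (0.407 × 9.02 − 0.0708) − 1] = 37.38 / 69.21 = 0.5401 mg/L.

S ≈ 0.540 mg/L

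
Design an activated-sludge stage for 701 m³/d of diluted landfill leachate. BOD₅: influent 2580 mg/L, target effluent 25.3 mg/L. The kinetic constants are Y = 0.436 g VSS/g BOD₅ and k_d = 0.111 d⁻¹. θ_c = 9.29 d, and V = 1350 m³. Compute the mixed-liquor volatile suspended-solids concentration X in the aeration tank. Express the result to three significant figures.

X ≈ 2650 mg/L

From V·X·(1 + k_d·θ_c) = Y·Q·(S₀ − S)·θ_c: X = 0.436 × 701 × (2580 − 25.3) × 9.29 / [1350 × (1 + 0.111 × 9.29)] = 2645 mg/L.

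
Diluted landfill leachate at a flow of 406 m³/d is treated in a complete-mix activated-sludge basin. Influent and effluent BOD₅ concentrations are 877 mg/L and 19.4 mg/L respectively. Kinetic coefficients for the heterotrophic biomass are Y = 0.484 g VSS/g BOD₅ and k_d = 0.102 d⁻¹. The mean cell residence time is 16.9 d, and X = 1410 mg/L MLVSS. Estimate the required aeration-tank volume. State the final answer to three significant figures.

Steady-state biomass mass balance: V·X·(1 + k_d·θ_c) = Y·Q·(S₀ − S)·θ_c, so V = 0.484 × 406 × (877 − 19.4) × 16.9 / [1410 × (1 + 0.102 × 16.9)] = 2.85×10^6 / 3841 = 741.6 m³.

V ≈ 742 m³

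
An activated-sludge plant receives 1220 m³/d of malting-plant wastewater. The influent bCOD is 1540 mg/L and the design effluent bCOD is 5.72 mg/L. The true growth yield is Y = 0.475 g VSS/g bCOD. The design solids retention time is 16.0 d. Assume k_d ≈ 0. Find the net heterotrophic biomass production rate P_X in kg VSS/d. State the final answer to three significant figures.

Since k_d ≈ 0, Y_obs = Y = 0.475 g VSS/g bCOD.
Q·(S₀ − S) = 1220 × (1540 − 5.72) × 10⁻³ = 1872 kg/d removed.
Net biomass production P_X = Y_obs × Q·(S₀ − S) = 0.4750 × 1872 = 889.1 kg VSS/d.

P_X ≈ 889 kg VSS/d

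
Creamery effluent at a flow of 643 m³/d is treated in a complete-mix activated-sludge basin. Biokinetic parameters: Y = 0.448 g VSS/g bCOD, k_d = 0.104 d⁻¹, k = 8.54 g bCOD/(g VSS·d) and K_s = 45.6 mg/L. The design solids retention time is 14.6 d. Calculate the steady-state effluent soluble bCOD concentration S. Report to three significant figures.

For a completely mixed reactor with recycle the Lawrence–McCarty relation gives S = K_s·(1 + k_d·θ_c) / [θ_c·(Y·k − k_d) − 1] = 45.6 × (1 + 0.104 × 14.6) / [14.6 × (0.448 × 8.54 − 0.104) − 1] = 114.8 / 53.34 = 2.153 mg/L.

S ≈ 2.15 mg/L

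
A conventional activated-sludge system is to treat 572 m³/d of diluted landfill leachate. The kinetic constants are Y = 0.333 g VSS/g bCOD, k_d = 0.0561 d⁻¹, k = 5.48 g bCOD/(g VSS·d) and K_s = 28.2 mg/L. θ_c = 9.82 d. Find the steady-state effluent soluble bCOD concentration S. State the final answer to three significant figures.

From the Monod/SRT balance for a CMAS, S = K_s·(1+k_d θ_c)/[θ_c·(Y k − k_d) − 1] = 28.2 × (1 + 0.0561 × 9.82) / [9.82 × (0.333 × 5.48 − 0.0561) − 1] = 43.74 / 16.37 = 2.672 mg/L.

S ≈ 2.67 mg/L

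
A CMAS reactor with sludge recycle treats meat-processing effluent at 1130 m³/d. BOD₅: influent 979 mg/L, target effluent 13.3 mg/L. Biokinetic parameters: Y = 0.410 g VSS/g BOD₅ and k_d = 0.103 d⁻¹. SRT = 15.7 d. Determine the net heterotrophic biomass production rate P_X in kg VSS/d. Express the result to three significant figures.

Y_obs = Y / (1 + k_d θ_c) = 0.410 / (1 + 0.103 × 15.7) = 0.410 / 2.617 = 0.1567.
Substrate removed = Q·(S₀ − S) = 1130 m³/d × (979 − 13.3) g/m³ = 1.09×10^6 g/d = 1091 kg/d.
P_X = Y_obs · Q(S₀ − S) = 0.1567 × 1091 = 171.0 kg VSS/d.

P_X ≈ 171 kg VSS/d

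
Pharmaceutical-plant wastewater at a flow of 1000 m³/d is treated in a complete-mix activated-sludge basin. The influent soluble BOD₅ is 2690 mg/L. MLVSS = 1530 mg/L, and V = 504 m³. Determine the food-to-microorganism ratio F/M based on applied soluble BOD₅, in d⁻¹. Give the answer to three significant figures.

F/M = applied load / biomass = Q·S₀/(V·X) = 1000 × 2690 / (504.0 × 1530) = 3.488 d⁻¹.

F/M ≈ 3.49 d⁻¹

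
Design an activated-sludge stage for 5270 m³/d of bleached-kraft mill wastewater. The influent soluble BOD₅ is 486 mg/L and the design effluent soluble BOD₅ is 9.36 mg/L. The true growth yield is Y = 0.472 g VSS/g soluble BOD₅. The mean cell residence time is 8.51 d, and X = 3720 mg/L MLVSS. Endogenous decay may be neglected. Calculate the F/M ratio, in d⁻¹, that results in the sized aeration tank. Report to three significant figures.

F/M ≈ 0.254 d⁻¹

With k_d = 0 the design equation reduces to V = Y Q (S₀−S) θ_c / X = 0.472 × 5270 × (486 − 9.36) × 8.51 / 3720 = 2712 m³.
F/M = applied load / biomass = Q·S₀/(V·X) = 5270 × 486 / (2712 × 3720) = 0.2538 d⁻¹.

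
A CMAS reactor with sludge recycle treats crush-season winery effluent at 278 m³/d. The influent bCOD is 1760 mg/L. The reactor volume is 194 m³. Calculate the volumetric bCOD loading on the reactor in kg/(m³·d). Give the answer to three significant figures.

L_v ≈ 2.52 kg bCOD/(m³·d)

L_v = Q S₀ / V = 278 × 1760 × 10⁻³ / 194.0 = 2.522 kg/(m³·d).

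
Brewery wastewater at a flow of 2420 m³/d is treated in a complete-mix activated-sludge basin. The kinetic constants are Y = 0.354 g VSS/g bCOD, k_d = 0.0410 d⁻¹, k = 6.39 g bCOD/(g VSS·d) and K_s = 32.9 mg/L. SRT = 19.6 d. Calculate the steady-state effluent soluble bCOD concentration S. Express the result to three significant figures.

From the Monod/SRT balance for a CMAS, S = K_s·(1+k_d θ_c)/[θ_c·(Y k − k_d) − 1] = 32.9 × (1 + 0.0410 × 19.6) / [19.6 × (0.354 × 6.39 − 0.0410) − 1] = 59.34 / 42.53 = 1.395 mg/L.

S ≈ 1.40 mg/L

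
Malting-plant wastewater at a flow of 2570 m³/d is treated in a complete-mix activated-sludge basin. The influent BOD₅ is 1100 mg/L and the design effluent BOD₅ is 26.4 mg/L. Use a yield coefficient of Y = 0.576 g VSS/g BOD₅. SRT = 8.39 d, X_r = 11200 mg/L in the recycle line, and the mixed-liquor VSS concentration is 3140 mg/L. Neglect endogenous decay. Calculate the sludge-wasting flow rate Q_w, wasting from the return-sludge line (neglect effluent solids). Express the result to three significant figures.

V·X = Y·Q·ΔS·θ_c gives V = 0.576 × 2570 × (1100 − 26.4) × 8.39 / 3140 = 4246 m³.
θ_c = V·X/(Q_w·X_r) when wasting from the recycle, so Q_w = V·X/(θ_c·X_r) = 4246 × 3140 / (8.39 × 11200) = 141.9 m³/d.

Q_w ≈ 142 m³/d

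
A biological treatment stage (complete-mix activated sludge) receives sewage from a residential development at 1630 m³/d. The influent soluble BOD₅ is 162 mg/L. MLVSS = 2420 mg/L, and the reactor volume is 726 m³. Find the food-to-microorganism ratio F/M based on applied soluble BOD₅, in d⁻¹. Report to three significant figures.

F/M ≈ 0.150 d⁻¹

F/M = applied load / biomass = Q·S₀/(V·X) = 1630 × 162 / (726.0 × 2420) = 0.1503 d⁻¹.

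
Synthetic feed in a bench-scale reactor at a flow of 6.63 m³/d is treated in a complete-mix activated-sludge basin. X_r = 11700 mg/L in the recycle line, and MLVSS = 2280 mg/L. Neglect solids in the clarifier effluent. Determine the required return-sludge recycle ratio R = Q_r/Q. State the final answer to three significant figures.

Solids balance on the clarifier gives (1+R)X = R·X_r, so R = X/(X_r − X) = 2280 / (11700 − 2280) = 0.2420.

R ≈ 0.242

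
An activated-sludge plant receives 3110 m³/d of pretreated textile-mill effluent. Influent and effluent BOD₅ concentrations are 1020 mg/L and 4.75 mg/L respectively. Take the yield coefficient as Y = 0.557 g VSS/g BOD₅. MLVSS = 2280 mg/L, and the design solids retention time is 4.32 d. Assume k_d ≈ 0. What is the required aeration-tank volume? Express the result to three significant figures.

With k_d = 0 the design equation reduces to V = Y Q (S₀−S) θ_c / X = 0.557 × 3110 × (1020 − 4.75) × 4.32 / 2280 = 3332 m³.

V ≈ 3330 m³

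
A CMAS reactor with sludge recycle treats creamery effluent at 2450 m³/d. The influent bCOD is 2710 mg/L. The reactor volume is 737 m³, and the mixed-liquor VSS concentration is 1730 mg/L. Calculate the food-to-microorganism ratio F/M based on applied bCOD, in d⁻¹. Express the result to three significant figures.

Food-to-microorganism ratio F/M = Q S₀ / (V X) = 2450 × 2710 / (737.0 × 1730) = 5.207 d⁻¹.

F/M ≈ 5.21 d⁻¹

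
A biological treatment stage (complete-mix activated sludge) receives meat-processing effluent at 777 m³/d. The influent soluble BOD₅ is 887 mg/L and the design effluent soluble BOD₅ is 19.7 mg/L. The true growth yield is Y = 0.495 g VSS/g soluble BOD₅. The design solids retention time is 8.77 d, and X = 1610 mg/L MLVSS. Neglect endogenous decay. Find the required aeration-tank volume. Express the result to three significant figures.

With k_d = 0 the design equation reduces to V = Y Q (S₀−S) θ_c / X = 0.495 × 777 × (887 − 19.7) × 8.77 / 1610 = 1817 m³.

V ≈ 1820 m³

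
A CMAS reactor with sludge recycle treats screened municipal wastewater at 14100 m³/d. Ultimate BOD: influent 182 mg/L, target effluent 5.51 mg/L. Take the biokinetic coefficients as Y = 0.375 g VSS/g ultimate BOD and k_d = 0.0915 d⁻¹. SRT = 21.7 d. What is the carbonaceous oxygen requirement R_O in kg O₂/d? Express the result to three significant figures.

R_O ≈ 2040 kg O₂/d

Correct the yield for decay: Y_obs = Y/(1 + k_d θ_c) = 0.375 / (1 + 0.0915 × 21.7) = 0.375 / 2.986 = 0.1256.
Mass of ultimate BOD removed per day: Q(S₀ − S) = 14100 × 176.5 g/m³ = 2489 kg/d.
P_X = Y_obs·Q·(S₀ − S) = 0.1256 × 2489 = 312.6 kg VSS/d.
Carbonaceous O₂ demand = substrate oxidised − cell-mass equivalent = 2489 − 1.42 × 312.6 = 2045 kg O₂/d.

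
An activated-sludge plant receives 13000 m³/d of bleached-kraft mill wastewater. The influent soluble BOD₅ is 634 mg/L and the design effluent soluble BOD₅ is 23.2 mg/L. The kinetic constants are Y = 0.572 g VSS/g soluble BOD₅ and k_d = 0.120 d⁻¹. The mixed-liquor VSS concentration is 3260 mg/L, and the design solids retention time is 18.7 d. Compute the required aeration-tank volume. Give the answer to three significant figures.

Steady-state biomass mass balance: V·X·(1 + k_d·θ_c) = Y·Q·(S₀ − S)·θ_c, so V = 0.572 × 13000 × (634 − 23.2) × 18.7 / [3260 × (1 + 0.120 × 18.7)] = 8.49×10^7 / 10575 = 8031 m³.

V ≈ 8030 m³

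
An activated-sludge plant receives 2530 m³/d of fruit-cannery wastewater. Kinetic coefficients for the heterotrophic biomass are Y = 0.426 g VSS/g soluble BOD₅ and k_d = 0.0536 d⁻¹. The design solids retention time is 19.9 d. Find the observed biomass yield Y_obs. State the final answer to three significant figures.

Observed yield with endogenous decay: Y_obs = Y / (1 + k_d·θ_c) = 0.426 / (1 + 0.0536 × 19.9) = 0.426 / 2.067 = 0.2061 g VSS/g soluble BOD₅.

Y_obs ≈ 0.206 g VSS/g soluble BOD₅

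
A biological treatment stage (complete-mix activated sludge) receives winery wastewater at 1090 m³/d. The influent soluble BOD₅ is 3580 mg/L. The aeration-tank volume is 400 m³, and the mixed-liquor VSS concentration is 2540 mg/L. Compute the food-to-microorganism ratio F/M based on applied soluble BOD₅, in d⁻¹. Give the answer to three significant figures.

F/M = Q·S₀ / (V·X) = 1090 × 3580 / (400.0 × 2540) = 3.841 g soluble BOD₅·(g VSS·d)⁻¹.

F/M ≈ 3.84 d⁻¹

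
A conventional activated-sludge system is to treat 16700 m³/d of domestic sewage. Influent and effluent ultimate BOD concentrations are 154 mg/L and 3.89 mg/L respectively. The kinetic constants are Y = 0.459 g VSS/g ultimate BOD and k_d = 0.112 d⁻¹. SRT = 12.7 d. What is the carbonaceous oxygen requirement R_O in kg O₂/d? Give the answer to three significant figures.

R_O ≈ 1830 kg O₂/d

Correct the yield for decay: Y_obs = Y/(1 + k_d θ_c) = 0.459 / (1 + 0.112 × 12.7) = 0.459 / 2.422 = 0.1895.
Mass of ultimate BOD removed per day: Q(S₀ − S) = 16700 × 150.1 g/m³ = 2507 kg/d.
Biomass synthesised: P_X = Y_obs × 2507 = 475.0 kg VSS/d.
Carbonaceous O₂ demand = substrate oxidised − cell-mass equivalent = 2507 − 1.42 × 475.0 = 1832 kg O₂/d.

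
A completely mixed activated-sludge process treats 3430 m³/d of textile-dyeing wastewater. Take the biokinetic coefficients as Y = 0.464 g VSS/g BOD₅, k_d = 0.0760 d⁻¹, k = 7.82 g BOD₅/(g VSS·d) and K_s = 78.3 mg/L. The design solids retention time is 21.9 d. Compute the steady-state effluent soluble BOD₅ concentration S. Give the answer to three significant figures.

From the Monod/SRT balance for a CMAS, S = K_s·(1+k_d θ_c)/[θ_c·(Y k − k_d) − 1] = 78.3 × (1 + 0.0760 × 21.9) / [21.9 × (0.464 × 7.82 − 0.0760) − 1] = 208.6 / 76.80 = 2.716 mg/L.

S ≈ 2.72 mg/L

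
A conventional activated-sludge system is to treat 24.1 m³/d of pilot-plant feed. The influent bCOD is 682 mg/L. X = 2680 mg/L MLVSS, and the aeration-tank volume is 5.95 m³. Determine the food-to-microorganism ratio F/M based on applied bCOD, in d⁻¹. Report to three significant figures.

F/M ≈ 1.03 d⁻¹

Food-to-microorganism ratio F/M = Q S₀ / (V X) = 24.1 × 682 / (5.950 × 2680) = 1.031 d⁻¹.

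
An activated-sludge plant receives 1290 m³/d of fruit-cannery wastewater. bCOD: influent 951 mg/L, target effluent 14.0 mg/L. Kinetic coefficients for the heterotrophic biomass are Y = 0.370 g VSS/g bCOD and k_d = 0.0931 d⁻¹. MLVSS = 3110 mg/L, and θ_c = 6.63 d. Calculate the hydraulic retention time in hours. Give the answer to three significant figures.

Steady-state biomass mass balance: V·X·(1 + k_d·θ_c) = Y·Q·(S₀ − S)·θ_c, so V = 0.370 × 1290 × (951 − 14.0) × 6.63 / [3110 × (1 + 0.0931 × 6.63)] = 2.97×10^6 / 5030 = 589.5 m³.
HRT = V/Q = 589.5 m³ / 1290 m³·d⁻¹ = 0.4570 d × 24 = 10.97 h.

τ ≈ 11.0 h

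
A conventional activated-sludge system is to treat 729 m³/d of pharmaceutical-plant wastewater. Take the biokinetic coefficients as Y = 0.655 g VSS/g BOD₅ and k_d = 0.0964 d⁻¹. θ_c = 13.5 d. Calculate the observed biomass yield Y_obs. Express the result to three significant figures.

Correct the yield for decay: Y_obs = Y/(1 + k_d θ_c) = 0.655 / (1 + 0.0964 × 13.5) = 0.655 / 2.301 = 0.2846.

Y_obs ≈ 0.285 g VSS/g BOD₅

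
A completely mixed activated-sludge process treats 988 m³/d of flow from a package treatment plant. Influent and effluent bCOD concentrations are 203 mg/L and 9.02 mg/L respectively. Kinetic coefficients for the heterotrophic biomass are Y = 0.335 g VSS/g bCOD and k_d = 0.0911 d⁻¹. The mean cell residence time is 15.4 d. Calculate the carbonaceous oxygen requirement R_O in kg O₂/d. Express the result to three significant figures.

Correct the yield for decay: Y_obs = Y/(1 + k_d θ_c) = 0.335 / (1 + 0.0911 × 15.4) = 0.335 / 2.403 = 0.1394.
Mass of bCOD removed per day: Q(S₀ − S) = 988 × 194.0 g/m³ = 191.7 kg/d.
Biomass synthesised: P_X = Y_obs × 191.7 = 26.72 kg VSS/d.
R_O = Q·ΔS − 1.42 P_X = 191.7 − 37.94 = 153.7 kg O₂/d.

R_O ≈ 154 kg O₂/d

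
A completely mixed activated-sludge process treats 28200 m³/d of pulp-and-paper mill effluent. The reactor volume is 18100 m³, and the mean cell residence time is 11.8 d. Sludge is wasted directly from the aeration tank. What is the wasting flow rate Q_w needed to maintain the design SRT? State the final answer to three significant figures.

Wasting from the aeration tank: Q_w = V / θ_c = 18100 / 11.8 = 1534 m³/d.

Q_w ≈ 1530 m³/d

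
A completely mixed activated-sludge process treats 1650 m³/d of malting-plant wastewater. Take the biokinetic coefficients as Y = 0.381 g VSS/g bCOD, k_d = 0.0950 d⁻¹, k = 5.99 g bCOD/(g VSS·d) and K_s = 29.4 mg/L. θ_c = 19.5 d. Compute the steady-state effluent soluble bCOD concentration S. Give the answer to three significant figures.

Effluent substrate depends only on kinetics and SRT: S = K_s(1 + k_d θ_c) / [θ_c(Yk − k_d) − 1] = 29.4 × (1 + 0.0950 × 19.5) / [19.5 × (0.381 × 5.99 − 0.0950) − 1] = 83.86 / 41.65 = 2.014 mg/L.

S ≈ 2.01 mg/L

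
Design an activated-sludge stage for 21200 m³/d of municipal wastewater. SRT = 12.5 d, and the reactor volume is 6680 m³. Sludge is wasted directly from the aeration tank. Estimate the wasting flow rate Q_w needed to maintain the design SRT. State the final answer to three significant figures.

Q_w ≈ 534 m³/d

Wasting from the aeration tank: Q_w = V / θ_c = 6680 / 12.5 = 534.4 m³/d.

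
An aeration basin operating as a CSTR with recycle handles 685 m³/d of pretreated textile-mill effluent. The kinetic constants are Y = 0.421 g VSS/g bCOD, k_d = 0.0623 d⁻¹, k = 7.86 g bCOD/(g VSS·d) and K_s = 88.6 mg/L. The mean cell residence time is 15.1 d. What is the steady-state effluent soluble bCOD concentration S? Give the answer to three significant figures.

From the Monod/SRT balance for a CMAS, S = K_s·(1+k_d θ_c)/[θ_c·(Y k − k_d) − 1] = 88.6 × (1 + 0.0623 × 15.1) / [15.1 × (0.421 × 7.86 − 0.0623) − 1] = 171.9 / 48.03 = 3.580 mg/L.

S ≈ 3.58 mg/L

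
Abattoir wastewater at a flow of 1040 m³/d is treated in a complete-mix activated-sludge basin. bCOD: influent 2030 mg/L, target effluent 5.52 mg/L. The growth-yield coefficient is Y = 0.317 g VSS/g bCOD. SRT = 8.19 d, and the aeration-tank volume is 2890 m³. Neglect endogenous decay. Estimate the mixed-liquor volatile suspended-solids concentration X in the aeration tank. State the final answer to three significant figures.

Without decay, X = Y Q (S₀−S) θ_c / V = 0.317 × 1040 × (2030 − 5.52) × 8.19 / 2890 = 1891 mg/L.

X ≈ 1890 mg/L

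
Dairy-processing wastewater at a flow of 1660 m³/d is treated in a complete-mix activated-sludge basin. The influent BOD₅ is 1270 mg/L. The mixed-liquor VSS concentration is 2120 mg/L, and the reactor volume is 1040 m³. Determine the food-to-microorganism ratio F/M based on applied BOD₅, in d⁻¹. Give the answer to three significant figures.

F/M = applied load / biomass = Q·S₀/(V·X) = 1660 × 1270 / (1040 × 2120) = 0.9562 d⁻¹.

F/M ≈ 0.956 d⁻¹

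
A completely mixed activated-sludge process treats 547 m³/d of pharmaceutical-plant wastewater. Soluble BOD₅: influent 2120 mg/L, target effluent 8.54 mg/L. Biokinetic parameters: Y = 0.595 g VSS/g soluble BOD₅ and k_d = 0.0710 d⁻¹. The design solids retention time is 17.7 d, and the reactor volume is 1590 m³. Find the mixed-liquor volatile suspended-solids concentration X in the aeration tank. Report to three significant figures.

X = Y·Q·ΔS·θ_c / [V·(1 + k_d θ_c)] = 0.595 × 547 × (2120 − 8.54) × 17.7 / [1590 × (1 + 0.0710 × 17.7)] = 3390 mg/L.

X ≈ 3390 mg/L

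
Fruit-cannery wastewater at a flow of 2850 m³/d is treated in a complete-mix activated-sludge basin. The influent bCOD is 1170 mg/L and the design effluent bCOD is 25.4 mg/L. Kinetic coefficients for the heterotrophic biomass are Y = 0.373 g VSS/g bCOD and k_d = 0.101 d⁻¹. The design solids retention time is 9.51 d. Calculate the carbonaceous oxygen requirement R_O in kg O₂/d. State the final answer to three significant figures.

R_O ≈ 2380 kg O₂/d

Observed yield with endogenous decay: Y_obs = Y / (1 + k_d·θ_c) = 0.373 / (1 + 0.101 × 9.51) = 0.373 / 1.961 = 0.1903 g VSS/g bCOD.
Q·(S₀ − S) = 2850 × (1170 − 25.4) × 10⁻³ = 3262 kg/d removed.
P_X = Y_obs·Q·(S₀ − S) = 0.1903 × 3262 = 620.6 kg VSS/d.
R_O = Q·ΔS − 1.42 P_X = 3262 − 881.3 = 2381 kg O₂/d.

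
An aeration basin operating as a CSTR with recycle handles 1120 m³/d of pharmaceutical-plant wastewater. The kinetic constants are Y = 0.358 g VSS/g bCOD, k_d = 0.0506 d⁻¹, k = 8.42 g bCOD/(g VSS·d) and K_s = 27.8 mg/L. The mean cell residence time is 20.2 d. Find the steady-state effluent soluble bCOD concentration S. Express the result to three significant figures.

From the Monod/SRT balance for a CMAS, S = K_s·(1+k_d θ_c)/[θ_c·(Y k − k_d) − 1] = 27.8 × (1 + 0.0506 × 20.2) / [20.2 × (0.358 × 8.42 − 0.0506) − 1] = 56.21 / 58.87 = 0.9549 mg/L.

S ≈ 0.955 mg/L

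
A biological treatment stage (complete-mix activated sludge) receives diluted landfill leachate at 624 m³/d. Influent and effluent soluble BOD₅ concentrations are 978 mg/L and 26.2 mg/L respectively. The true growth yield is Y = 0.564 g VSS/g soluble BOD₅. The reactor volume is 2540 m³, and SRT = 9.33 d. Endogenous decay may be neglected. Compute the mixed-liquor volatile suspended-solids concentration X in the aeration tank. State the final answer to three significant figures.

X ≈ 1230 mg/L

X = Y·Q·ΔS·θ_c / V = 0.564 × 624 × (978 − 26.2) × 9.33 / 2540 = 1230 mg/L.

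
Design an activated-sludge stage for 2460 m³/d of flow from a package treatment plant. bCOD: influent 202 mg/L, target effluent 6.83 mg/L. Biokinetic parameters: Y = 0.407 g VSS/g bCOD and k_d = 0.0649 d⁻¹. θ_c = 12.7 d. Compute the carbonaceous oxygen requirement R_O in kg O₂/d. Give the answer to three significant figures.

The observed yield is Y_obs = Y/(1 + k_d·θ_c) = 0.407 / (1 + 0.0649 × 12.7) = 0.407 / 1.824 = 0.2231 g VSS per g bCOD removed.
ΔS = 202 − 6.83 = 195.2 mg/L, so the substrate removal rate is 2460 × 195.2/1000 = 480.1 kg bCOD/d.
P_X = Y_obs·Q·(S₀ − S) = 0.2231 × 480.1 = 107.1 kg VSS/d.
R_O = Q·ΔS − 1.42 P_X = 480.1 − 152.1 = 328.0 kg O₂/d.

R_O ≈ 328 kg O₂/d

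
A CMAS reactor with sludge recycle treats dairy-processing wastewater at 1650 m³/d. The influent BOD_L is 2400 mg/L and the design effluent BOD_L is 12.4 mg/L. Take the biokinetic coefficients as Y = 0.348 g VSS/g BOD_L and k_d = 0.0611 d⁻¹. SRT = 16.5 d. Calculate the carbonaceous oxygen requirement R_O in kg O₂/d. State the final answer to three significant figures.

R_O ≈ 2970 kg O₂/d

Correct the yield for decay: Y_obs = Y/(1 + k_d θ_c) = 0.348 / (1 + 0.0611 × 16.5) = 0.348 / 2.008 = 0.1733.
Q·(S₀ − S) = 1650 × (2400 − 12.4) × 10⁻³ = 3940 kg/d removed.
P_X = Y_obs·Q·(S₀ − S) = 0.1733 × 3940 = 682.7 kg VSS/d.
R_O = Q·(S₀ − S) − 1.42·P_X = 3940 − 1.42 × 682.7 = 2970 kg O₂/d.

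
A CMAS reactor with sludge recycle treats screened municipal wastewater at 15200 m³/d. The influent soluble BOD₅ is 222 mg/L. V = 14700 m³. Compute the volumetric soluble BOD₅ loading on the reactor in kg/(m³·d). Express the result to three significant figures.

Applied soluble BOD₅ load per unit volume = Q·S₀/V = (15200 × 222/1000)/14700 = 0.2296 kg soluble BOD₅·m⁻³·d⁻¹.

L_v ≈ 0.230 kg soluble BOD₅/(m³·d)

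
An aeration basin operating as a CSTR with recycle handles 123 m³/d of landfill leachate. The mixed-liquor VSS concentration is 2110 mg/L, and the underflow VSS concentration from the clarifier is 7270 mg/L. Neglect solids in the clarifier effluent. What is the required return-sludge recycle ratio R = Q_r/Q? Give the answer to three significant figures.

Solids balance on the clarifier gives (1+R)X = R·X_r, so R = X/(X_r − X) = 2110 / (7270 − 2110) = 0.4089.

R ≈ 0.409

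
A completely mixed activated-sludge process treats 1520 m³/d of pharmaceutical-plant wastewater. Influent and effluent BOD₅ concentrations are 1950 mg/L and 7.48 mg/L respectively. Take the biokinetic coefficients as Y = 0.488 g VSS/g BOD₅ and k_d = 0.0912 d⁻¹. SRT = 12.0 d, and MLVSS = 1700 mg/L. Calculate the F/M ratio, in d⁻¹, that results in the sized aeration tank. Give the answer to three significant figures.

F/M ≈ 0.359 d⁻¹

Rearranging the biomass balance for a CMAS with decay, V = Y·Q·ΔS·θ_c / [X·(1+k_d θ_c)] = 0.488 × 1520 × (1950 − 7.48) × 12.0 / [1700 × (1 + 0.0912 × 12.0)] = 1.73×10^7 / 3560 = 4856 m³.
F/M = Q·S₀ / (V·X) = 1520 × 1950 / (4856 × 1700) = 0.3590 g BOD₅·(g VSS·d)⁻¹.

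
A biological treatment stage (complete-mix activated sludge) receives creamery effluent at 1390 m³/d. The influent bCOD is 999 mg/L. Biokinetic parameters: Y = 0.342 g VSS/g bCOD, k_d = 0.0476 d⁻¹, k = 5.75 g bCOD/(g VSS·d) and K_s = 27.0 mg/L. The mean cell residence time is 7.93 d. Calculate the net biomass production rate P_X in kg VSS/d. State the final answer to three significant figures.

P_X ≈ 344 kg VSS/d

For a completely mixed reactor with recycle the Lawrence–McCarty relation gives S = K_s·(1 + k_d·θ_c) / [θ_c·(Y·k − k_d) − 1] = 27.0 × (1 + 0.0476 × 7.93) / [7.93 × (0.342 × 5.75 − 0.0476) − 1] = 37.19 / 14.22 = 2.616 mg/L.
The observed yield is Y_obs = Y/(1 + k_d·θ_c) = 0.342 / (1 + 0.0476 × 7.93) = 0.342 / 1.377 = 0.2483 g VSS per g bCOD removed.
Mass of bCOD removed per day: Q(S₀ − S) = 1390 × 996.4 g/m³ = 1385 kg/d.
P_X = Y_obs · Q(S₀ − S) = 0.2483 × 1385 = 343.9 kg VSS/d.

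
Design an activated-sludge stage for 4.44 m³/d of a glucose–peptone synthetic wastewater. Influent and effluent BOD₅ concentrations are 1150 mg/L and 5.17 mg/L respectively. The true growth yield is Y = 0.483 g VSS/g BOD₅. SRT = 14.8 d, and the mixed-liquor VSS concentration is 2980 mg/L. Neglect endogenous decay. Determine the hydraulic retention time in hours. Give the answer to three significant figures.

τ ≈ 65.9 h

V·X = Y·Q·ΔS·θ_c gives V = 0.483 × 4.44 × (1150 − 5.17) × 14.8 / 2980 = 12.19 m³.
HRT = V/Q = 12.19 m³ / 4.44 m³·d⁻¹ = 2.746 d × 24 = 65.91 h.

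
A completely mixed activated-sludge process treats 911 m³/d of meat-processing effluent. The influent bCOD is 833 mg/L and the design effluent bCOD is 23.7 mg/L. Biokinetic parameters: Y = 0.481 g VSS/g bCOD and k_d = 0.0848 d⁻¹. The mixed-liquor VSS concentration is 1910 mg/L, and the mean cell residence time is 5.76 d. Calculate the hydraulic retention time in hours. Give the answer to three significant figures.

Steady-state biomass mass balance: V·X·(1 + k_d·θ_c) = Y·Q·(S₀ − S)·θ_c, so V = 0.481 × 911 × (833 − 23.7) × 5.76 / [1910 × (1 + 0.0848 × 5.76)] = 2.04×10^6 / 2843 = 718.5 m³.
HRT = V/Q = 718.5 m³ / 911 m³·d⁻¹ = 0.7887 d × 24 = 18.93 h.

τ ≈ 18.9 h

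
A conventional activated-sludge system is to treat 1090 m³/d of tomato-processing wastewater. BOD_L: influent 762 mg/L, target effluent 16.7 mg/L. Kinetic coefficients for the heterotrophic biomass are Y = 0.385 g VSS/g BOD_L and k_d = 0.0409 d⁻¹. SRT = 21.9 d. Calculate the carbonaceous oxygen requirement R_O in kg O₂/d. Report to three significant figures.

R_O ≈ 578 kg O₂/d

Y_obs = Y / (1 + k_d θ_c) = 0.385 / (1 + 0.0409 × 21.9) = 0.385 / 1.896 = 0.2031.
ΔS = 762 − 16.7 = 745.3 mg/L, so the substrate removal rate is 1090 × 745.3/1000 = 812.4 kg BOD_L/d.
P_X = Y_obs·Q·(S₀ − S) = 0.2031 × 812.4 = 165.0 kg VSS/d.
R_O = Q·(S₀ − S) − 1.42·P_X = 812.4 − 1.42 × 165.0 = 578.1 kg O₂/d.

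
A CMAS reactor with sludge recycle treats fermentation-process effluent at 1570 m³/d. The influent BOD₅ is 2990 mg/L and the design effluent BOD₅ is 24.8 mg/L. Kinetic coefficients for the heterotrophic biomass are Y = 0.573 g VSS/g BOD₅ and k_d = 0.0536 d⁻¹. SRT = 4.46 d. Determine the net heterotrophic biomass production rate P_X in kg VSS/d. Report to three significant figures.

P_X ≈ 2150 kg VSS/d

Correct the yield for decay: Y_obs = Y/(1 + k_d θ_c) = 0.573 / (1 + 0.0536 × 4.46) = 0.573 / 1.239 = 0.4624.
ΔS = 2990 − 24.8 = 2965 mg/L, so the substrate removal rate is 1570 × 2965/1000 = 4655 kg BOD₅/d.
Biomass produced: P_X = Y_obs·Q·ΔS = 0.4624 × 4655 ≈ 2153 kg VSS/d.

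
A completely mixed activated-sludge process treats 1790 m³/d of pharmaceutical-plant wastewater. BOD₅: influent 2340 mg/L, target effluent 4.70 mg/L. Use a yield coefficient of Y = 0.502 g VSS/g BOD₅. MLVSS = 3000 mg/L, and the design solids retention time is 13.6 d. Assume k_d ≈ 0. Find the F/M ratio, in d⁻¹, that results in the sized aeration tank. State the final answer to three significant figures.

With k_d = 0 the design equation reduces to V = Y Q (S₀−S) θ_c / X = 0.502 × 1790 × (2340 − 4.70) × 13.6 / 3000 = 9513 m³.
Food-to-microorganism ratio F/M = Q S₀ / (V X) = 1790 × 2340 / (9513 × 3000) = 0.1468 d⁻¹.

F/M ≈ 0.147 d⁻¹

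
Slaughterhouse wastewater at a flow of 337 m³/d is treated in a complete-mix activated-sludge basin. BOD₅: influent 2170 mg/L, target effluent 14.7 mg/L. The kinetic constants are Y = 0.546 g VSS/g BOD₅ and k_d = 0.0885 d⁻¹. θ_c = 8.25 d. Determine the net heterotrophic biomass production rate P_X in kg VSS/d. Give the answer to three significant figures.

P_X ≈ 229 kg VSS/d

Correct the yield for decay: Y_obs = Y/(1 + k_d θ_c) = 0.546 / (1 + 0.0885 × 8.25) = 0.546 / 1.730 = 0.3156.
Q·(S₀ − S) = 337 × (2170 − 14.7) × 10⁻³ = 726.3 kg/d removed.
So the net sludge growth is P_X = 0.3156 × 726.3 = 229.2 kg VSS/d.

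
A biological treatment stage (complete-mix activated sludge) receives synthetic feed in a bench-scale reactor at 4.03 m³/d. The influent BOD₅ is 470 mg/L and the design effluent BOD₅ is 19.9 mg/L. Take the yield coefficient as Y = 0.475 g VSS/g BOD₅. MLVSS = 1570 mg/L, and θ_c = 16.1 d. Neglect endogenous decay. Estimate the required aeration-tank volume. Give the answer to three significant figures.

V ≈ 8.84 m³

V·X = Y·Q·ΔS·θ_c gives V = 0.475 × 4.03 × (470 − 19.9) × 16.1 / 1570 = 8.836 m³.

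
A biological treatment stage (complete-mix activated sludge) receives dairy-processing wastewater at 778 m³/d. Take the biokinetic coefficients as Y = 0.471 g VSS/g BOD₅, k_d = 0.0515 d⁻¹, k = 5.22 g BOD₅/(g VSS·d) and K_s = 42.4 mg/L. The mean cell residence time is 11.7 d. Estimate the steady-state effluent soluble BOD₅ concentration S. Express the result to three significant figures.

From the Monod/SRT balance for a CMAS, S = K_s·(1+k_d θ_c)/[θ_c·(Y k − k_d) − 1] = 42.4 × (1 + 0.0515 × 11.7) / [11.7 × (0.471 × 5.22 − 0.0515) − 1] = 67.95 / 27.16 = 2.501 mg/L.

S ≈ 2.50 mg/L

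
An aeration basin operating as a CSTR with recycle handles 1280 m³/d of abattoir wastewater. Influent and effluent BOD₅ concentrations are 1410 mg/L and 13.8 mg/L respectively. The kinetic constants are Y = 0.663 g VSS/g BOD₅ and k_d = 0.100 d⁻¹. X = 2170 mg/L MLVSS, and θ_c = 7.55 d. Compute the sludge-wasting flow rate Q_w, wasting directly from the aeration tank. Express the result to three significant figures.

Steady-state biomass mass balance: V·X·(1 + k_d·θ_c) = Y·Q·(S₀ − S)·θ_c, so V = 0.663 × 1280 × (1410 − 13.8) × 7.55 / [2170 × (1 + 0.100 × 7.55)] = 8.95×10^6 / 3808 = 2349 m³.
Wasting from the aeration tank: Q_w = V / θ_c = 2349 / 7.55 = 311.1 m³/d.

Q_w ≈ 311 m³/d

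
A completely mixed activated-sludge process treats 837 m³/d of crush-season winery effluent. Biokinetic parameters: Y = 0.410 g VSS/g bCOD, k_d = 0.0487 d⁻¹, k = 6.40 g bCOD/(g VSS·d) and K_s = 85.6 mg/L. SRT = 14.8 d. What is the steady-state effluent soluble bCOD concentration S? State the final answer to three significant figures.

From the Monod/SRT balance for a CMAS, S = K_s·(1+k_d θ_c)/[θ_c·(Y k − k_d) − 1] = 85.6 × (1 + 0.0487 × 14.8) / [14.8 × (0.410 × 6.40 − 0.0487) − 1] = 147.3 / 37.11 = 3.969 mg/L.

S ≈ 3.97 mg/L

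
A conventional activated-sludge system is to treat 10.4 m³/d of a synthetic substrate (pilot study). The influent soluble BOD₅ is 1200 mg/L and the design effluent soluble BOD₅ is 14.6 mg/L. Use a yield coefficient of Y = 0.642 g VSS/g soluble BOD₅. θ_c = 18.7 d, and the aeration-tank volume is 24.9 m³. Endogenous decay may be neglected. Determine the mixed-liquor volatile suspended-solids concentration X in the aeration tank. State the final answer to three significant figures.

Without decay, X = Y Q (S₀−S) θ_c / V = 0.642 × 10.4 × (1200 − 14.6) × 18.7 / 24.9 = 5944 mg/L.

X ≈ 5940 mg/L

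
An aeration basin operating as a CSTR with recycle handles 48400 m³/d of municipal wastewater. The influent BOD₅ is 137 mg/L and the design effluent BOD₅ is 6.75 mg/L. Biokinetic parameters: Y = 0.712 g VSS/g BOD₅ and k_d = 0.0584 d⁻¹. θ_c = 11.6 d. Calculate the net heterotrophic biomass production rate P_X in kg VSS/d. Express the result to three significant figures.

P_X ≈ 2680 kg VSS/d

Y_obs = Y / (1 + k_d θ_c) = 0.712 / (1 + 0.0584 × 11.6) = 0.712 / 1.677 = 0.4245.
ΔS = 137 − 6.75 = 130.2 mg/L, so the substrate removal rate is 48400 × 130.2/1000 = 6304 kg BOD₅/d.
Net biomass production P_X = Y_obs × Q·(S₀ − S) = 0.4245 × 6304 = 2676 kg VSS/d.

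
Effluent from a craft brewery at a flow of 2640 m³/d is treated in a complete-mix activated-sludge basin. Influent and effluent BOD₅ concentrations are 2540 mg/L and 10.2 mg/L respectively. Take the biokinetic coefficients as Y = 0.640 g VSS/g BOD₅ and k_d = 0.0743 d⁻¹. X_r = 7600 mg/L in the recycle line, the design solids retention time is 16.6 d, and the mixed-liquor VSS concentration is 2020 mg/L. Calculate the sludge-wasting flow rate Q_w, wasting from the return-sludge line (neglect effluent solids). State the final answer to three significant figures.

Steady-state biomass mass balance: V·X·(1 + k_d·θ_c) = Y·Q·(S₀ − S)·θ_c, so V = 0.640 × 2640 × (2540 − 10.2) × 16.6 / [2020 × (1 + 0.0743 × 16.6)] = 7.1×10^7 / 4511 = 15728 m³.
Q_w = (V·X)/(θ_c X_r) = 15728 × 2020 / (16.6 × 7600) = 251.8 m³/d.

Q_w ≈ 252 m³/d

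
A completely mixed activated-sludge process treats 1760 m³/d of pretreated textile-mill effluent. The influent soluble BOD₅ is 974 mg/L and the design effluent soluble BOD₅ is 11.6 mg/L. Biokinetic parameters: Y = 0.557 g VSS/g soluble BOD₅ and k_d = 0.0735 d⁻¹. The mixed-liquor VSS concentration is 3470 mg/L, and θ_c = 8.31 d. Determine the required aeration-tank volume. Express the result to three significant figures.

V ≈ 1400 m³

Steady-state biomass mass balance: V·X·(1 + k_d·θ_c) = Y·Q·(S₀ − S)·θ_c, so V = 0.557 × 1760 × (974 − 11.6) × 8.31 / [3470 × (1 + 0.0735 × 8.31)] = 7.84×10^6 / 5589 = 1403 m³.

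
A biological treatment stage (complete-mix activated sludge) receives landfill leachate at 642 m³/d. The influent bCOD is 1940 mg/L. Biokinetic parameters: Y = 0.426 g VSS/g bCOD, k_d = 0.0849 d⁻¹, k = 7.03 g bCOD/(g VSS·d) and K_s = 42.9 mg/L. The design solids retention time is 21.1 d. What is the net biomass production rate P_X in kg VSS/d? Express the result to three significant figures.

From the Monod/SRT balance for a CMAS, S = K_s·(1+k_d θ_c)/[θ_c·(Y k − k_d) − 1] = 42.9 × (1 + 0.0849 × 21.1) / [21.1 × (0.426 × 7.03 − 0.0849) − 1] = 119.8 / 60.40 = 1.983 mg/L.
The observed yield is Y_obs = Y/(1 + k_d·θ_c) = 0.426 / (1 + 0.0849 × 21.1) = 0.426 / 2.791 = 0.1526 g VSS per g bCOD removed.
Substrate removed = Q·(S₀ − S) = 642 m³/d × (1940 − 1.98) g/m³ = 1.24×10^6 g/d = 1244 kg/d.
So the net sludge growth is P_X = 0.1526 × 1244 = 189.9 kg VSS/d.

P_X ≈ 190 kg VSS/d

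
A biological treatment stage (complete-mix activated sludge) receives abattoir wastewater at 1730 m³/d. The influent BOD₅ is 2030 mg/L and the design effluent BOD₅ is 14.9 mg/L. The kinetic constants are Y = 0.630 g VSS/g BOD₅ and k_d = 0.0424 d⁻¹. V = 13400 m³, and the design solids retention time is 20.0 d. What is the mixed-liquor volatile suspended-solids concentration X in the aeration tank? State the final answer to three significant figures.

X ≈ 1770 mg/L

X = Y·Q·ΔS·θ_c / [V·(1 + k_d θ_c)] = 0.630 × 1730 × (2030 − 14.9) × 20.0 / [13400 × (1 + 0.0424 × 20.0)] = 1774 mg/L.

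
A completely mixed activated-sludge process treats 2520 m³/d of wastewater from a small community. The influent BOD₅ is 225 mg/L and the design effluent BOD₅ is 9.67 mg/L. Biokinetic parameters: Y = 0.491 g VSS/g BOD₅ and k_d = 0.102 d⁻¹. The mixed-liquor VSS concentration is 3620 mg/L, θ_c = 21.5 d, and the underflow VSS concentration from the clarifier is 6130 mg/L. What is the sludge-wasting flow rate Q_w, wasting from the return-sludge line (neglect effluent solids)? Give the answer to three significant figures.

Q_w ≈ 13.6 m³/d

Steady-state biomass mass balance: V·X·(1 + k_d·θ_c) = Y·Q·(S₀ − S)·θ_c, so V = 0.491 × 2520 × (225 − 9.67) × 21.5 / [3620 × (1 + 0.102 × 21.5)] = 5.73×10^6 / 11559 = 495.6 m³.
Q_w = (V·X)/(θ_c X_r) = 495.6 × 3620 / (21.5 × 6130) = 13.61 m³/d.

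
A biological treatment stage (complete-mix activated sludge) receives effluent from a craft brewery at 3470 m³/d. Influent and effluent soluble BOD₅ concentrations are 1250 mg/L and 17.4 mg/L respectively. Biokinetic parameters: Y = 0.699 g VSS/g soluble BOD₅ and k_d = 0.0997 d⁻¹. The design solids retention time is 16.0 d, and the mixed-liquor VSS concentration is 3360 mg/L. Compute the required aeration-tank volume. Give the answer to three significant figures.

From the SRT design equation V = Y Q (S₀−S) θ_c / [X (1 + k_d θ_c)] = 0.699 × 3470 × (1250 − 17.4) × 16.0 / [3360 × (1 + 0.0997 × 16.0)] = 4.78×10^7 / 8720 = 5486 m³.

V ≈ 5490 m³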